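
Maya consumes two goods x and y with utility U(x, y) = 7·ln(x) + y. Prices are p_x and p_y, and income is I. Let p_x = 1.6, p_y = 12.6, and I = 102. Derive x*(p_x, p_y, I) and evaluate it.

MU_x = 7/x, MU_y = 1. Tangency: 7/x = p_x/p_y.
So x*(p_x,p_y) = 7·p_y/p_x, independent of income; and y* = (I − 7·p_y)/p_y.
At the given prices: x* = 7·12.6/1.6 = 55.125.

x* = 55.125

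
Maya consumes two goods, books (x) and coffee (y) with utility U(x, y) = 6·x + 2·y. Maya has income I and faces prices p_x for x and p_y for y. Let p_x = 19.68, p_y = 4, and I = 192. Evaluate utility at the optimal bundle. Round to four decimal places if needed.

Linear utility — the consumer picks whichever good has higher MU/price: 6/19.68 = 0.3049 vs 2/4 = 0.5.
y gives more utility per dollar, so spend all income on y: y* = I/p_y, x* = 0.
Numerically: x* = 0, y* = 48.
Utility at the optimum: U(0, 48) = 96.

V = 96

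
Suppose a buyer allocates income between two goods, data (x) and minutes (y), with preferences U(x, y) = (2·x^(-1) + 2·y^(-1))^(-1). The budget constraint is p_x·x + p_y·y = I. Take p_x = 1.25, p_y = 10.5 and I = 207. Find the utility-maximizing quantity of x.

x* = 42.4803

MRS = MU_x/MU_y = (y/x)^(2). Set equal to p_x/p_y.
Solve for the ratio: y/x = [p_x/p_y]^(0.5).
Substitute y = (y/x)·x into the budget: x* = I/(p_x + p_y·(y/x)).
Numerically y/x = 0.345033, so x* = 207/(1.25 + 10.5·0.345033) = 42.4803.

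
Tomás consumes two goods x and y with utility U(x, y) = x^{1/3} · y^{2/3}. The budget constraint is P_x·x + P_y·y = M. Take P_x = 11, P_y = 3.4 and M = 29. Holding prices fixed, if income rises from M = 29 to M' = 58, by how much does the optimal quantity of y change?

Δy* = 5.6863

The MRS is (1/2)·y/x. Set MRS = P_x/P_y.
So 1/3·P_y·y = 2/3·P_x·x; combined with the budget, a share 1/3 of income goes to x.
Demand: x*(P_x,P_y,M) = 1/3·M/P_x and y* = 2/3·M/P_y.
At P_x=11, P_y=3.4, M=29: y* = 2/3·29/3.4 = 5.6863.
At M' = 58: y* = 11.3725. Change: 11.3725 − 5.6863 = 5.6863.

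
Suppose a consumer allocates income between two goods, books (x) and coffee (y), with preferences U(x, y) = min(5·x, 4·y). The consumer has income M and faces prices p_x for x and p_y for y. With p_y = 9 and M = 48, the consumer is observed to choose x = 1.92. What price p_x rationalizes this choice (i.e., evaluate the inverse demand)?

With perfect complements, no substitution: consume in ratio x:y = 4:5.
Budget: p_x·x + p_y·(5/4)·x = M, so (4·p_x + 5·p_y)·x = 4·M.
Demand: x*(p_x,p_y,M) = 4·M/(4·p_x + 5·p_y), y* = 5·M/(4·p_x + 5·p_y).
Set x* = 1.92 in the demand function and solve for p_x: p_x = 13.75.

p_x = 13.75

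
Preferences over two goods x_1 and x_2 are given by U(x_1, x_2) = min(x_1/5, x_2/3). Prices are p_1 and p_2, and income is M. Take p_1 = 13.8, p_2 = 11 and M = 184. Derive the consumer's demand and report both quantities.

With perfect complements, no substitution: consume in ratio x_1:x_2 = 5:3.
Budget: p_1·x_1 + p_2·(3/5)·x_1 = M, so (5·p_1 + 3·p_2)·x_1 = 5·M.
Demand: x_1*(p_1,p_2,M) = 5·M/(5·p_1 + 3·p_2), x_2* = 3·M/(5·p_1 + 3·p_2).
Here 5·13.8 + 3·11 = 102, giving x_1* = 9.0196 and x_2* = 5.4118.

x_1* = 9.0196, x_2* = 5.4118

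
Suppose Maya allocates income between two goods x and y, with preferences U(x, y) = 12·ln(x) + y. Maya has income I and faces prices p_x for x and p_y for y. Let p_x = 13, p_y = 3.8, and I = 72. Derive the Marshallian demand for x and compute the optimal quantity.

x* = 3.5077

MU_x = 12/x, MU_y = 1. Tangency: 12/x = p_x/p_y.
So x*(p_x,p_y) = 12·p_y/p_x, independent of income; and y* = (I − 12·p_y)/p_y.
At the given prices: x* = 12·3.8/13 = 3.5077.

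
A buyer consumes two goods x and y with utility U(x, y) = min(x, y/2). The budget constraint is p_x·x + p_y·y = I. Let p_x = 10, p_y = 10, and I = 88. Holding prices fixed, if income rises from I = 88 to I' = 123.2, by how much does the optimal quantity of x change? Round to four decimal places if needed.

Δx* = 1.1733

Here 10 + 2·10 = 30, giving x* = 2.9333.
At I' = 123.2: x* = 4.1067. Change: 4.1067 − 2.9333 = 1.1733.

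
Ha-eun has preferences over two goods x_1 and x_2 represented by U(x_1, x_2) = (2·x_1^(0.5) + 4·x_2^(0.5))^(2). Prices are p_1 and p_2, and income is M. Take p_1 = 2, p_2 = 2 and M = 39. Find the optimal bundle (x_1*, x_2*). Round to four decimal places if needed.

x_1* = 3.9, x_2* = 15.6

MU_x_1 ∝ 2·x_1^(-0.5), MU_x_2 ∝ 4·x_2^(-0.5), so MRS = (1/2)·(x_2/x_1)^(0.5) = p_1/p_2.
Solve for the ratio: x_2/x_1 = [2·p_1/p_2]^(2).
With the ratio pinned down, the budget gives x_1* = M/(p_1 + p_2·(x_2/x_1)) and x_2* = (x_2/x_1)·x_1*.
Numerically x_2/x_1 = 4, so x_1* = 39/(2 + 2·4) = 3.9 and x_2* = 4·3.9 = 15.6.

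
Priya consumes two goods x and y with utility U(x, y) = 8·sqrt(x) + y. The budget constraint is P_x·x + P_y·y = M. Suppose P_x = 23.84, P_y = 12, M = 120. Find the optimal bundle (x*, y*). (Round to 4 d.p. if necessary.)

x* = 4.0539, y* = 1.9463

Set MRS = P_x/P_y: 4·x^(−1/2) = P_x/P_y.
Solve: √x = 4·P_y/P_x, so x*(P_x,P_y) = (4·P_y/P_x)², and y* = (M − P_x·x*)/P_y.
Plugging in: x* = (4·12/23.84)² = 4.0539, y* = 1.9463.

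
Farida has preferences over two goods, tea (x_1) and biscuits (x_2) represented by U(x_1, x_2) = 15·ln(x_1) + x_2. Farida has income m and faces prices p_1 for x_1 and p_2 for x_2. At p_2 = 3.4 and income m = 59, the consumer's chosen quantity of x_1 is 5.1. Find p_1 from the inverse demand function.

p_1 = 10

MU_x_1 = 15/x_1, MU_x_2 = 1. Tangency: 15/x_1 = p_1/p_2.
So x_1*(p_1,p_2) = 15·p_2/p_1, independent of income; and x_2* = (m − 15·p_2)/p_2.
Set x_1* = 5.1 in the demand function and solve for p_1: p_1 = 10.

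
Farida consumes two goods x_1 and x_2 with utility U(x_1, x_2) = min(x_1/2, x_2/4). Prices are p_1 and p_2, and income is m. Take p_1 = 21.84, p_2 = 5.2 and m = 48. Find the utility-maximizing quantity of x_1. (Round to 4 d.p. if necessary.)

Demand: x_1*(p_1,p_2,m) = 2·m/(2·p_1 + 4·p_2), x_2* = 4·m/(2·p_1 + 4·p_2).
Here 2·21.84 + 4·5.2 = 64.48, giving x_1* = 1.4888.

x_1* = 1.4888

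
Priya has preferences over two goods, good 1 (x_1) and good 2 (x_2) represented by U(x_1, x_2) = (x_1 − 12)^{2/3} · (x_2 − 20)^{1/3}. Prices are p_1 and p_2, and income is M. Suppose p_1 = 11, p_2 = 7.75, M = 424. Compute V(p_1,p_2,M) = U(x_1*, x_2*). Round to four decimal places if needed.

V = 7.4061

Substituting into the budget: x_1* = 12 + 2/3·(M − 12·p_1 − 20·p_2)/p_1, and x_2* = 20 + 1/3·(…)/p_2.
Discretionary income = 424 − 12·11 − 20·7.75 = 137; x_1* = 12 + 2/3·137/11 = 20.303; x_2* = 20 + 1/3·137/7.75 = 25.8925.
Utility at the optimum: U(20.303, 25.8925) = 7.4061.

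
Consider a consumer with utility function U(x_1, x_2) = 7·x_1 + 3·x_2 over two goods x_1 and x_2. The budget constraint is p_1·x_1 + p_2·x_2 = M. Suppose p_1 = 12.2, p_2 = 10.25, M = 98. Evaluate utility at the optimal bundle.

Perfect substitutes: compare marginal utility per dollar. 7/p_1 vs 3/p_2 → 0.5738 vs 0.2927.
x_1 gives more utility per dollar, so spend all income on x_1: x_1* = M/p_1, x_2* = 0.
Numerically: x_1* = 8.0328, x_2* = 0.
Utility at the optimum: U(8.0328, 0) = 56.2295.

V = 56.2295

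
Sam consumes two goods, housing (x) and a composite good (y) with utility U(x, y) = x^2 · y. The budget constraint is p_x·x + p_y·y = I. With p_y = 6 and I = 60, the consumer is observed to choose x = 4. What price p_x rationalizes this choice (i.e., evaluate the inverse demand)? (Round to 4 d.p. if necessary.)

Tangency: MRS = 2·y/x = p_x/p_y.
Rearranging, p_y·y = (1/2)·p_x·x. Substituting into the budget gives p_x·x·(1 + (1/2)) = I.
Demand: x*(p_x,p_y,I) = 2/3·I/p_x and y* = 1/3·I/p_y.
Set x* = 4 in the demand function and solve for p_x: p_x = 10.

p_x = 10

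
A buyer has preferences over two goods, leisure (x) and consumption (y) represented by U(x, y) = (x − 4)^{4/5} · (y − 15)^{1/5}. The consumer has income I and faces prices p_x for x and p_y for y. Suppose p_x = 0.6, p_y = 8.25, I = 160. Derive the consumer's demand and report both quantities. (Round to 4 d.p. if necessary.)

x* = 49.1333, y* = 15.8206

Let x' = x−4, y' = y−15. MRS = 4·y'/x' = p_x/p_y.
After buying the subsistence bundle (4, 15), a share 0.8 of the remaining income goes to x: x* = 4 + 0.8·(I − 4p_x − 15p_y)/p_x.
Discretionary income = 160 − 4·0.6 − 15·8.25 = 33.85; x* = 4 + 0.8·33.85/0.6 = 49.1333; y* = 15 + 0.2·33.85/8.25 = 15.8206.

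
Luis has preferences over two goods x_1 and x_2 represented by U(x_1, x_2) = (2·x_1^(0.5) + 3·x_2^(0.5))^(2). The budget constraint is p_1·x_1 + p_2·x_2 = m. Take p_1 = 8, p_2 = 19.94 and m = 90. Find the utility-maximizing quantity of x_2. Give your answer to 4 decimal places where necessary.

From the CES first-order condition, (2/3)·(x_2/x_1)^(0.5) = p_1/p_2.
Hence x_2/x_1 = ((3/2)·p_1/p_2)^(1/(0.5)), i.e. raised to the 2 power.
With the ratio pinned down, the budget gives x_1* = m/(p_1 + p_2·(x_2/x_1)) and x_2* = (x_2/x_1)·x_1*.
Numerically x_2/x_1 = 0.36217, so x_1* = 90/(8 + 19.94·0.36217) = 5.9126 and x_2* = 0.36217·5.9126 = 2.1414.

x_2* = 2.1414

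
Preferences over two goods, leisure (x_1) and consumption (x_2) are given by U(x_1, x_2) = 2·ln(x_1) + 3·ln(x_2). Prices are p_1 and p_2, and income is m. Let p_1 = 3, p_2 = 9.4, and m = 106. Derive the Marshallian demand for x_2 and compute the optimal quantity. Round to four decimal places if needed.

Tangency: MRS = (2/3)·x_2/x_1 = p_1/p_2.
So 2·p_2·x_2 = 3·p_1·x_1; combined with the budget, a share 0.4 of income goes to x_1.
Demand: x_1*(p_1,p_2,m) = 0.4·m/p_1 and x_2* = 0.6·m/p_2.
At p_1=3, p_2=9.4, m=106: x_2* = 0.6·106/9.4 = 6.766.

x_2* = 6.766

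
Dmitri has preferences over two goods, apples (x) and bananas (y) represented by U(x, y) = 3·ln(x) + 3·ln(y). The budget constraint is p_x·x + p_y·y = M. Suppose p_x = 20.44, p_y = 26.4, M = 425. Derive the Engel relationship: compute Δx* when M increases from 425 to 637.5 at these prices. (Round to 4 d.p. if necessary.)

Δx* = 5.1981

The MRS is y/x. Set MRS = p_x/p_y.
So 3·p_y·y = 3·p_x·x; combined with the budget, a share 0.5 of income goes to x.
Demand: x*(p_x,p_y,M) = 0.5·M/p_x and y* = 0.5·M/p_y.
At p_x=20.44, p_y=26.4, M=425: x* = 0.5·425/20.44 = 10.3963.
At M' = 637.5: x* = 15.5944. Change: 15.5944 − 10.3963 = 5.1981.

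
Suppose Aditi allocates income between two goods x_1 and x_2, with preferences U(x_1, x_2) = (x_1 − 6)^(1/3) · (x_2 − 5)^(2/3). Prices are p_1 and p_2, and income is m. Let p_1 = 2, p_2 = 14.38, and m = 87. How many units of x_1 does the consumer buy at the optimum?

x_1* = 6.5167

MRS = (1/2)·(x_2−5)/(x_1−6). Tangency with p_1/p_2 gives x_2−5 = 2·(p_1/p_2)·(x_1−6).
Substituting into the budget: x_1* = 6 + 1/3·(m − 6·p_1 − 5·p_2)/p_1, and x_2* = 5 + 2/3·(…)/p_2.
Discretionary income = 87 − 6·2 − 5·14.38 = 3.1; x_1* = 6 + 1/3·3.1/2 = 6.5167.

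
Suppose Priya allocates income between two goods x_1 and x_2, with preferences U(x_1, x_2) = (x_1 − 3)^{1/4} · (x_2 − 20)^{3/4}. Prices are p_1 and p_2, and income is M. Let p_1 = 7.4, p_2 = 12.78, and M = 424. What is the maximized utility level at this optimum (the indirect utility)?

V = 7.4735

Discretionary income = 424 − 3·7.4 − 20·12.78 = 146.2; x_1* = 3 + 0.25·146.2/7.4 = 7.9392; x_2* = 20 + 0.75·146.2/12.78 = 28.5798.
Utility at the optimum: U(7.9392, 28.5798) = 7.4735.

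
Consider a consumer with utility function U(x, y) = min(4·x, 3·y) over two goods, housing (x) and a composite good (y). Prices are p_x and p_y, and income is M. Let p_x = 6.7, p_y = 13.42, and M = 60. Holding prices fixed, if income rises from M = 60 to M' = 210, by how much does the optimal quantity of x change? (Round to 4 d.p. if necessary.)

Δx* = 6.0992

With perfect complements, no substitution: consume in ratio x:y = 3:4.
Budget: p_x·x + p_y·(4/3)·x = M, so (3·p_x + 4·p_y)·x = 3·M.
Demand: x*(p_x,p_y,M) = 3·M/(3·p_x + 4·p_y), y* = 4·M/(3·p_x + 4·p_y).
Here 3·6.7 + 4·13.42 = 73.78, giving x* = 2.4397.
At M' = 210: x* = 8.5389. Change: 8.5389 − 2.4397 = 6.0992.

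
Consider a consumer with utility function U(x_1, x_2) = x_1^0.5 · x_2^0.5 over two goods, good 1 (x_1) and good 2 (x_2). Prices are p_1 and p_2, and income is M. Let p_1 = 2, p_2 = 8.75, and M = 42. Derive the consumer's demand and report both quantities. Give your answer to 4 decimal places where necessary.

x_1* = 10.5, x_2* = 2.4

Tangency: MRS = x_2/x_1 = p_1/p_2.
So 0.5·p_2·x_2 = 0.5·p_1·x_1; combined with the budget, a share 0.5 of income goes to x_1.
Demand: x_1*(p_1,p_2,M) = 0.5·M/p_1 and x_2* = 0.5·M/p_2.
At p_1=2, p_2=8.75, M=42: x_1* = 0.5·42/2 = 10.5, x_2* = 2.4.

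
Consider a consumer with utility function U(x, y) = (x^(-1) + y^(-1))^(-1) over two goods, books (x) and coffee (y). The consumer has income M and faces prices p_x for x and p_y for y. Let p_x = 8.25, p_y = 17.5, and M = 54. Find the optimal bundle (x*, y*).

MRS = MU_x/MU_y = (y/x)^(2). Set equal to p_x/p_y.
Solve for the ratio: y/x = [p_x/p_y]^(0.5).
With the ratio pinned down, the budget gives x* = M/(p_x + p_y·(y/x)) and y* = (y/x)·x*.
Numerically y/x = 0.686607, so x* = 54/(8.25 + 17.5·0.686607) = 2.6646 and y* = 0.686607·2.6646 = 1.8295.

x* = 2.6646, y* = 1.8295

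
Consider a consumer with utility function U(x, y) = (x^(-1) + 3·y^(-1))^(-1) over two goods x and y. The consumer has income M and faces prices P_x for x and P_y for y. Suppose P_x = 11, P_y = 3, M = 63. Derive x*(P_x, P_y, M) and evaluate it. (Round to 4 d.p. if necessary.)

x* = 3.0072

MRS = MU_x/MU_y = (1/3)·(y/x)^(2). Set equal to P_x/P_y.
Solve for the ratio: y/x = [3·P_x/P_y]^(0.5).
Substitute y = (y/x)·x into the budget: x* = M/(P_x + P_y·(y/x)).
Numerically y/x = 3.316625, so x* = 63/(11 + 3·3.316625) = 3.0072.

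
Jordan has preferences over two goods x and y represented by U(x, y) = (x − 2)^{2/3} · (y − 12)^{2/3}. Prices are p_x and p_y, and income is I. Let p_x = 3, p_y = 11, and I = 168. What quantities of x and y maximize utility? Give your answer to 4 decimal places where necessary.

x* = 7, y* = 13.3636

Substituting into the budget: x* = 2 + 0.5·(I − 2·p_x − 12·p_y)/p_x, and y* = 12 + 0.5·(…)/p_y.
Discretionary income = 168 − 2·3 − 12·11 = 30; x* = 2 + 0.5·30/3 = 7; y* = 12 + 0.5·30/11 = 13.3636.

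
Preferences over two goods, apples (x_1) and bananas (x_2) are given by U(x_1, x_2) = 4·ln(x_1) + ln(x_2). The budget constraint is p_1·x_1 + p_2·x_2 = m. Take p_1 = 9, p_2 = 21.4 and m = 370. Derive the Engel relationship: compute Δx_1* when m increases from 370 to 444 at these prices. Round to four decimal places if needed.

Δx_1* = 6.5778

The MRS is 4·x_2/x_1. Set MRS = p_1/p_2.
Rearranging, p_2·x_2 = (1/4)·p_1·x_1. Substituting into the budget gives p_1·x_1·(1 + (1/4)) = m.
Demand: x_1*(p_1,p_2,m) = 0.8·m/p_1 and x_2* = 0.2·m/p_2.
At p_1=9, p_2=21.4, m=370: x_1* = 0.8·370/9 = 32.8889.
At m' = 444: x_1* = 39.4667. Change: 39.4667 − 32.8889 = 6.5778.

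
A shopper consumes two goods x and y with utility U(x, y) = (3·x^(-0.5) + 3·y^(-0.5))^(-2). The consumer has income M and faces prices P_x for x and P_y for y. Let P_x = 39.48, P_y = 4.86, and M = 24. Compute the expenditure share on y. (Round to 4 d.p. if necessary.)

share on y = 0.3322

From the CES first-order condition, (y/x)^(1.5) = P_x/P_y.
Hence y/x = (P_x/P_y)^(1/(1.5)), i.e. raised to the 2/3 power.
With the ratio pinned down, the budget gives x* = M/(P_x + P_y·(y/x)) and y* = (y/x)·x*.
Numerically y/x = 4.041047, so x* = 24/(39.48 + 4.86·4.041047) = 0.406 and y* = 4.041047·0.406 = 1.6405.
Expenditure on y: 4.86·1.6405 = 7.9728; share = 0.3322.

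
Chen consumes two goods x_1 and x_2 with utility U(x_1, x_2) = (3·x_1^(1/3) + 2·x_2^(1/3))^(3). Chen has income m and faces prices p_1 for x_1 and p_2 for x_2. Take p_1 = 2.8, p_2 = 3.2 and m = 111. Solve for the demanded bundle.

Substitute x_2 = (x_2/x_1)·x_1 into the budget: x_1* = m/(p_1 + p_2·(x_2/x_1)).
Numerically x_2/x_1 = 0.445528, so x_1* = 111/(2.8 + 3.2·0.445528) = 26.2679 and x_2* = 0.445528·26.2679 = 11.7031.

x_1* = 26.2679, x_2* = 11.7031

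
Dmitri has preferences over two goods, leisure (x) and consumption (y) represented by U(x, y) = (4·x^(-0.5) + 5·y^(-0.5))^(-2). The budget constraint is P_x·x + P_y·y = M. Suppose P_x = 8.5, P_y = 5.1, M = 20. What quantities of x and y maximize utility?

x* = 1.1891, y* = 1.9397

MRS = MU_x/MU_y = (4/5)·(y/x)^(1.5). Set equal to P_x/P_y.
Solve for the ratio: y/x = [(5/4)·P_x/P_y]^(2/3).
Substitute y = (y/x)·x into the budget: x* = M/(P_x + P_y·(y/x)).
Numerically y/x = 1.631195, so x* = 20/(8.5 + 5.1·1.631195) = 1.1891 and y* = 1.631195·1.1891 = 1.9397.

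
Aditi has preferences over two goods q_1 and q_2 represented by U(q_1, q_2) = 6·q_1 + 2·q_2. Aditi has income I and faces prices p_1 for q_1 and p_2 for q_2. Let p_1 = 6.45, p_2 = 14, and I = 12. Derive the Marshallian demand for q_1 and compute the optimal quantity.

Perfect substitutes: compare marginal utility per dollar. 6/p_1 vs 2/p_2 → 0.9302 vs 0.1429.
q_1 gives more utility per dollar, so spend all income on q_1: q_1* = I/p_1, q_2* = 0.
Numerically: q_1* = 1.8605, q_2* = 0.

q_1* = 1.8605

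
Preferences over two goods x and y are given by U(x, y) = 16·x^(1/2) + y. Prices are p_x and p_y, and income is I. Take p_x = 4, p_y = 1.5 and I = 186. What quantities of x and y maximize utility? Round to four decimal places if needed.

Plugging in: x* = (8·1.5/4)² = 9, y* = 100.

x* = 9, y* = 100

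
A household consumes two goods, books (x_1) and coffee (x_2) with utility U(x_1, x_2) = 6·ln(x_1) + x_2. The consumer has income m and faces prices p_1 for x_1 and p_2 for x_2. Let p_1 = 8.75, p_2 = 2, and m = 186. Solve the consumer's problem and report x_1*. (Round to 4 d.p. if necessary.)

x_1* = 1.3714

So x_1*(p_1,p_2) = 6·p_2/p_1, independent of income; and x_2* = (m − 6·p_2)/p_2.
At the given prices: x_1* = 6·2/8.75 = 1.3714.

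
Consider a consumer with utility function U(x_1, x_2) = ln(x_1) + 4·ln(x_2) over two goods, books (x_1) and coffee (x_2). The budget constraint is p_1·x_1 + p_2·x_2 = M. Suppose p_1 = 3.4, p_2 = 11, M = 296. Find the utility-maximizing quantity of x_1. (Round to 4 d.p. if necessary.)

MU_x_1/MU_x_2 = (x_2)/(4·x_1); tangency sets this equal to p_1/p_2.
So p_2·x_2 = 4·p_1·x_1; combined with the budget, a share 0.2 of income goes to x_1.
Demand: x_1*(p_1,p_2,M) = 0.2·M/p_1 and x_2* = 0.8·M/p_2.
At p_1=3.4, p_2=11, M=296: x_1* = 0.2·296/3.4 = 17.4118.

x_1* = 17.4118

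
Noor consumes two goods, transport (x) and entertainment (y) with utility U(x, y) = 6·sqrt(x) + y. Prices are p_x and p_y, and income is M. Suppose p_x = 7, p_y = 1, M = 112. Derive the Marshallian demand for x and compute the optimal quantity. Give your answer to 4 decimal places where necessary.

Set MRS = p_x/p_y: 3·x^(−1/2) = p_x/p_y.
Solve: √x = 3·p_y/p_x, so x*(p_x,p_y) = (3·p_y/p_x)², and y* = (M − p_x·x*)/p_y.
Plugging in: x* = (3·1/7)² = 0.1837.

x* = 0.1837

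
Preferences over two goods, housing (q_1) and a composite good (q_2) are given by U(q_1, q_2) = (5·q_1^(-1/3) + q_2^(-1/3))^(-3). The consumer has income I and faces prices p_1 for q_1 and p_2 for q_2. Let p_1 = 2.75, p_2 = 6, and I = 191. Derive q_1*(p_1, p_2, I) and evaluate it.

From the CES first-order condition, 5·(q_2/q_1)^(4/3) = p_1/p_2.
Solve for the ratio: q_2/q_1 = [(1/5)·p_1/p_2]^(0.75).
With the ratio pinned down, the budget gives q_1* = I/(p_1 + p_2·(q_2/q_1)) and q_2* = (q_2/q_1)·q_1*.
Numerically q_2/q_1 = 0.166594, so q_1* = 191/(2.75 + 6·0.166594) = 50.9393.

q_1* = 50.9393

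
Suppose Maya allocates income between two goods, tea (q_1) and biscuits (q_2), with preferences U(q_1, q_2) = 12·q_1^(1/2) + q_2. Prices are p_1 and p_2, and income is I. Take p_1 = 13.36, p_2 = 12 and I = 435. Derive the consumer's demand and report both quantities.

q_1* = 29.0437, q_2* = 3.9147

Thus q_1* = (6·p_2/p_1)² — independent of I — with the rest of income spent on q_2.
Plugging in: q_1* = (6·12/13.36)² = 29.0437, q_2* = 3.9147.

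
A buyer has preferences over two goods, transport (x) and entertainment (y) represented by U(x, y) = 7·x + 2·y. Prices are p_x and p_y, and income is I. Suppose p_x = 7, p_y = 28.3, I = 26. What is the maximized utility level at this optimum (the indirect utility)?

V = 26

Linear utility — the consumer picks whichever good has higher MU/price: 7/7 = 1 vs 2/28.3 = 0.0707.
x gives more utility per dollar, so spend all income on x: x* = I/p_x, y* = 0.
Numerically: x* = 3.7143, y* = 0.
Utility at the optimum: U(3.7143, 0) = 26.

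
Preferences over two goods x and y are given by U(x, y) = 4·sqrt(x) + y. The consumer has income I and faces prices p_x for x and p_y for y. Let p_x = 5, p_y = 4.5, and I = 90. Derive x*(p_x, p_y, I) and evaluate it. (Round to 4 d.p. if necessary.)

Utility is quasi-linear in y; the FOC for x is 2/√x = p_x/p_y.
Solve: √x = 2·p_y/p_x, so x*(p_x,p_y) = (2·p_y/p_x)², and y* = (I − p_x·x*)/p_y.
Plugging in: x* = (2·4.5/5)² = 3.24.

x* = 3.24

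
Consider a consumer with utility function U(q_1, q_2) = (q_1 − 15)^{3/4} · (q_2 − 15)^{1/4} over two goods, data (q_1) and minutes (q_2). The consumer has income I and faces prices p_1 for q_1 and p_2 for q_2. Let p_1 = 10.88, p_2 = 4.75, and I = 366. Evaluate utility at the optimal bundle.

V = 8.4767

Let q_1' = q_1−15, q_2' = q_2−15. MRS = 3·q_2'/q_1' = p_1/p_2.
Substituting into the budget: q_1* = 15 + 0.75·(I − 15·p_1 − 15·p_2)/p_1, and q_2* = 15 + 0.25·(…)/p_2.
Discretionary income = 366 − 15·10.88 − 15·4.75 = 131.55; q_1* = 15 + 0.75·131.55/10.88 = 24.0682; q_2* = 15 + 0.25·131.55/4.75 = 21.9237.
Utility at the optimum: U(24.0682, 21.9237) = 8.4767.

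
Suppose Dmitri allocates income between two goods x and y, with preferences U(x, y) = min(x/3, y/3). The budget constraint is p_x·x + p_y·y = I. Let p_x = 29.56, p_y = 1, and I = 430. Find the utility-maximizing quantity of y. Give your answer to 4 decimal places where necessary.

Demand: x*(p_x,p_y,I) = 3·I/(3·p_x + 3·p_y), y* = 3·I/(3·p_x + 3·p_y).
Here 3·29.56 + 3·1 = 91.68, giving y* = 14.0707.

y* = 14.0707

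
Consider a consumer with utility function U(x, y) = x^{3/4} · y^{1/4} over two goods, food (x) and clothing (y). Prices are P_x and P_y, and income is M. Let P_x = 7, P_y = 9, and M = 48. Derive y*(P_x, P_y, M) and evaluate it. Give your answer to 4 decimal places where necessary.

Demand: x*(P_x,P_y,M) = 0.75·M/P_x and y* = 0.25·M/P_y.
At P_x=7, P_y=9, M=48: y* = 0.25·48/9 = 1.3333.

y* = 1.3333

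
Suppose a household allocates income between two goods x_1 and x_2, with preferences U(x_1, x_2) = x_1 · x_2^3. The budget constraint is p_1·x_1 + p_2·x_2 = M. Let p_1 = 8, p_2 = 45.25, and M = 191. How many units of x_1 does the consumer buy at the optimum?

x_1* = 5.9688

Demand: x_1*(p_1,p_2,M) = 0.25·M/p_1 and x_2* = 0.75·M/p_2.
At p_1=8, p_2=45.25, M=191: x_1* = 0.25·191/8 = 5.9688.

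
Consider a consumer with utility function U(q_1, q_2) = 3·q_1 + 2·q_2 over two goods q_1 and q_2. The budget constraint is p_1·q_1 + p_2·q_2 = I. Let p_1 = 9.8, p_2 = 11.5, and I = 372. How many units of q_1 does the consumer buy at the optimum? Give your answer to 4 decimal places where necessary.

q_1* = 37.9592

Linear utility — the consumer picks whichever good has higher MU/price: 3/9.8 = 0.3061 vs 2/11.5 = 0.1739.
q_1 gives more utility per dollar, so spend all income on q_1: q_1* = I/p_1, q_2* = 0.
Numerically: q_1* = 37.9592, q_2* = 0.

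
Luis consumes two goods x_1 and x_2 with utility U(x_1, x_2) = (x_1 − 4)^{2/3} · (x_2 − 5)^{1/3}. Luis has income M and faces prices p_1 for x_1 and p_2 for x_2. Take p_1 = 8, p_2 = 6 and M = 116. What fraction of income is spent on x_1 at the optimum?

share on x_1 = 0.5862

Let x_1' = x_1−4, x_2' = x_2−5. MRS = 2·x_2'/x_1' = p_1/p_2.
After buying the subsistence bundle (4, 5), a share 2/3 of the remaining income goes to x_1: x_1* = 4 + 2/3·(M − 4p_1 − 5p_2)/p_1.
Discretionary income = 116 − 4·8 − 5·6 = 54; x_1* = 4 + 2/3·54/8 = 8.5; x_2* = 5 + 1/3·54/6 = 8.
Expenditure on x_1: 8·8.5 = 68; share = 0.5862.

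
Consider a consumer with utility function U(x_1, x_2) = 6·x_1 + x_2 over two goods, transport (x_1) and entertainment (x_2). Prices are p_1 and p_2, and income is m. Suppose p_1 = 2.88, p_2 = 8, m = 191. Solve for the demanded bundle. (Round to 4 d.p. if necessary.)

x_1* = 66.3194, x_2* = 0

Numerically: x_1* = 66.3194, x_2* = 0.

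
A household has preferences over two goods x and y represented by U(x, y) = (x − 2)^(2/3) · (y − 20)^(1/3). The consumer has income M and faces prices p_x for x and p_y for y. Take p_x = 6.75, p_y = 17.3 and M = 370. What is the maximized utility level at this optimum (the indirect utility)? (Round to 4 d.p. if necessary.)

Let x' = x−2, y' = y−20. MRS = 2·y'/x' = p_x/p_y.
After buying the subsistence bundle (2, 20), a share 2/3 of the remaining income goes to x: x* = 2 + 2/3·(M − 2p_x − 20p_y)/p_x.
Discretionary income = 370 − 2·6.75 − 20·17.3 = 10.5; x* = 2 + 2/3·10.5/6.75 = 3.037; y* = 20 + 1/3·10.5/17.3 = 20.2023.
Utility at the optimum: U(3.037, 20.2023) = 0.6015.

V = 0.6015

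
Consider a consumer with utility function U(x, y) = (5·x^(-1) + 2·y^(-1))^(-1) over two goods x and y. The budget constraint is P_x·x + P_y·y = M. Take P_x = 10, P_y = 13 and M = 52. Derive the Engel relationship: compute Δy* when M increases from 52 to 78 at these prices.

MRS = MU_x/MU_y = (5/2)·(y/x)^(2). Set equal to P_x/P_y.
Hence y/x = ((2/5)·P_x/P_y)^(1/(2)), i.e. raised to the 0.5 power.
With the ratio pinned down, the budget gives x* = M/(P_x + P_y·(y/x)) and y* = (y/x)·x*.
Numerically y/x = 0.5547, so x* = 52/(10 + 13·0.5547) = 3.0213 and y* = 0.5547·3.0213 = 1.6759.
At M' = 78: y* = 2.5139. Change: 2.5139 − 1.6759 = 0.838.

Δy* = 0.838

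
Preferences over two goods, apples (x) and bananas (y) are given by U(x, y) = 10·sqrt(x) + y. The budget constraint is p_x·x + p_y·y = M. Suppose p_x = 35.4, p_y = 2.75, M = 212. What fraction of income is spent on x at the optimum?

share on x = 0.0252

MU_x = 5/√x, MU_y = 1. Tangency: 5/√x = p_x/p_y.
Thus x* = (5·p_y/p_x)² — independent of M — with the rest of income spent on y.
Plugging in: x* = (5·2.75/35.4)² = 0.1509, y* = 75.1488.
Expenditure on x: 35.4·0.1509 = 5.3407; share = 0.0252.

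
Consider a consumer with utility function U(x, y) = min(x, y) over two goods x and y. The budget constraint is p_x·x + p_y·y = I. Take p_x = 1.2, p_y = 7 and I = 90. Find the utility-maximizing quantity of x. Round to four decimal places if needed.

With perfect complements, no substitution: consume in ratio x:y = 1:1.
Budget: p_x·x + p_y·x = I, so (p_x + p_y)·x = I.
Demand: x*(p_x,p_y,I) = I/(p_x + p_y), y* = I/(p_x + p_y).
Here 1.2 + 7 = 8.2, giving x* = 10.9756.

x* = 10.9756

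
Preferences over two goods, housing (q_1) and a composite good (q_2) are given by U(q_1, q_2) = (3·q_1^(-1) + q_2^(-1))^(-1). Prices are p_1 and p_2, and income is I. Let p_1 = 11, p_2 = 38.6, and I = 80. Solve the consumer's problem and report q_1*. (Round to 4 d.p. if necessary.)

MRS = MU_q_1/MU_q_2 = 3·(q_2/q_1)^(2). Set equal to p_1/p_2.
Solve for the ratio: q_2/q_1 = [(1/3)·p_1/p_2]^(0.5).
Substitute q_2 = (q_2/q_1)·q_1 into the budget: q_1* = I/(p_1 + p_2·(q_2/q_1)).
Numerically q_2/q_1 = 0.308207, so q_1* = 80/(11 + 38.6·0.308207) = 3.4939.

q_1* = 3.4939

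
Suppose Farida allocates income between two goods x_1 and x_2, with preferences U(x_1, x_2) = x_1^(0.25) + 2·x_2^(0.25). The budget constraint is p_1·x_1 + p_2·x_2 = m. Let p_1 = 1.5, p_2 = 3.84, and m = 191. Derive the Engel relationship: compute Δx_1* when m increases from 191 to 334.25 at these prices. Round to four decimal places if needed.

MU_x_1 ∝ x_1^(-0.75), MU_x_2 ∝ 2·x_2^(-0.75), so MRS = (1/2)·(x_2/x_1)^(0.75) = p_1/p_2.
Hence x_2/x_1 = (2·p_1/p_2)^(1/(0.75)), i.e. raised to the 4/3 power.
With the ratio pinned down, the budget gives x_1* = m/(p_1 + p_2·(x_2/x_1)) and x_2* = (x_2/x_1)·x_1*.
Numerically x_2/x_1 = 0.719537, so x_1* = 191/(1.5 + 3.84·0.719537) = 44.8039.
At m' = 334.25: x_1* = 78.4068. Change: 78.4068 − 44.8039 = 33.6029.

Δx_1* = 33.6029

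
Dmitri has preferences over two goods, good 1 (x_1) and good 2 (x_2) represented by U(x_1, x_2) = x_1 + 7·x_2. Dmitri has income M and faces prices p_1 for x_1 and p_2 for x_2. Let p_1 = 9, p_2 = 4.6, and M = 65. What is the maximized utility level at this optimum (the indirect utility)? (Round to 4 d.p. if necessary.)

Linear utility — the consumer picks whichever good has higher MU/price: 1/9 = 0.1111 vs 7/4.6 = 1.5217.
x_2 gives more utility per dollar, so spend all income on x_2: x_2* = M/p_2, x_1* = 0.
Numerically: x_1* = 0, x_2* = 14.1304.
Utility at the optimum: U(0, 14.1304) = 98.913.

V = 98.913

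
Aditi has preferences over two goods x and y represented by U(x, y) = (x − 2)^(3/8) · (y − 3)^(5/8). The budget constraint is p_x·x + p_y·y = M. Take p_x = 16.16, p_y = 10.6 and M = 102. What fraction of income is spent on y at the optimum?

This is Cobb-Douglas in (x−2, y−3): tangency gives 0.375·p_y·(y−3) = 0.625·p_x·(x−2).
Substituting into the budget: x* = 2 + 0.375·(M − 2·p_x − 3·p_y)/p_x, and y* = 3 + 0.625·(…)/p_y.
Discretionary income = 102 − 2·16.16 − 3·10.6 = 37.88; x* = 2 + 0.375·37.88/16.16 = 2.879; y* = 3 + 0.625·37.88/10.6 = 5.2335.
Expenditure on y: 10.6·5.2335 = 55.475; share = 0.5439.

share on y = 0.5439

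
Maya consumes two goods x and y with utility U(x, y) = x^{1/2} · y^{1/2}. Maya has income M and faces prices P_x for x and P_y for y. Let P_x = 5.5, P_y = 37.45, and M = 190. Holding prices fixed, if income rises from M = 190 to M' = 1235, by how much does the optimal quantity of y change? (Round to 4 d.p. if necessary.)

Tangency: MRS = y/x = P_x/P_y.
So 0.5·P_y·y = 0.5·P_x·x; combined with the budget, a share 0.5 of income goes to x.
Demand: x*(P_x,P_y,M) = 0.5·M/P_x and y* = 0.5·M/P_y.
At P_x=5.5, P_y=37.45, M=190: y* = 0.5·190/37.45 = 2.5367.
At M' = 1235: y* = 16.4887. Change: 16.4887 − 2.5367 = 13.9519.

Δy* = 13.9519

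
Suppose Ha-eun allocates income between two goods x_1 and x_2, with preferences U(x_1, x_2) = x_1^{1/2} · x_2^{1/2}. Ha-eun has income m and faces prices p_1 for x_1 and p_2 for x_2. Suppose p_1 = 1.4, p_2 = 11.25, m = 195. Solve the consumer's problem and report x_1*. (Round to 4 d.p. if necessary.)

Demand: x_1*(p_1,p_2,m) = 0.5·m/p_1 and x_2* = 0.5·m/p_2.
At p_1=1.4, p_2=11.25, m=195: x_1* = 0.5·195/1.4 = 69.6429.

x_1* = 69.6429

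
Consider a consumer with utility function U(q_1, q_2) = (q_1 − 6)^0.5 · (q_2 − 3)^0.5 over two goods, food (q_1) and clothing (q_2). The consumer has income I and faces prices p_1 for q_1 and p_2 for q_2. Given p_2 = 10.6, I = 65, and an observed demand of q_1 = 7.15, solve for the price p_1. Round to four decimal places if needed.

MRS = (q_2−3)/(q_1−6). Tangency with p_1/p_2 gives q_2−3 = (p_1/p_2)·(q_1−6).
After buying the subsistence bundle (6, 3), a share 0.5 of the remaining income goes to q_1: q_1* = 6 + 0.5·(I − 6p_1 − 3p_2)/p_1.
Set q_1* = 7.15 in the demand function and solve for p_1: p_1 = 4.

p_1 = 4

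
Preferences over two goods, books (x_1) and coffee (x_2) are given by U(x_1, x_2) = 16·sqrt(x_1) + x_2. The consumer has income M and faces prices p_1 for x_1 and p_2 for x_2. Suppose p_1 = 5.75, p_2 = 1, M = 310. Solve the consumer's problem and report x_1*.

x_1* = 1.9357

MU_x_1 = 8/√x_1, MU_x_2 = 1. Tangency: 8/√x_1 = p_1/p_2.
Solve: √x_1 = 8·p_2/p_1, so x_1*(p_1,p_2) = (8·p_2/p_1)², and x_2* = (M − p_1·x_1*)/p_2.
Plugging in: x_1* = (8·1/5.75)² = 1.9357.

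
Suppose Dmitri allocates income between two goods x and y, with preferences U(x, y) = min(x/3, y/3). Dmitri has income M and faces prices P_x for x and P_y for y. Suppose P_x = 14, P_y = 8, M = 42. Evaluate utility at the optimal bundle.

V = 0.6364

Demand: x*(P_x,P_y,M) = 3·M/(3·P_x + 3·P_y), y* = 3·M/(3·P_x + 3·P_y).
Here 3·14 + 3·8 = 66, giving x* = 1.9091 and y* = 1.9091.
Utility at the optimum: U(1.9091, 1.9091) = 0.6364.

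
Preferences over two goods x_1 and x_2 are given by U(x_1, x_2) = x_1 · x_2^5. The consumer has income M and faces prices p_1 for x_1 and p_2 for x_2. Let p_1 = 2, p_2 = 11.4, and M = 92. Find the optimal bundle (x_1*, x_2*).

x_1* = 7.6667, x_2* = 6.7251

At p_1=2, p_2=11.4, M=92: x_1* = 1/6·92/2 = 7.6667, x_2* = 6.7251.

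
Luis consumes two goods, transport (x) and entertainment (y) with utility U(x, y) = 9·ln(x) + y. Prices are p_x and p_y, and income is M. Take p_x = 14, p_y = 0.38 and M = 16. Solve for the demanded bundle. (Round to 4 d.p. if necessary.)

x* = 0.2443, y* = 33.1053

MU_x = 9/x, MU_y = 1. Tangency: 9/x = p_x/p_y.
So x*(p_x,p_y) = 9·p_y/p_x, independent of income; and y* = (M − 9·p_y)/p_y.
At the given prices: x* = 9·0.38/14 = 0.2443, and y* = 33.1053.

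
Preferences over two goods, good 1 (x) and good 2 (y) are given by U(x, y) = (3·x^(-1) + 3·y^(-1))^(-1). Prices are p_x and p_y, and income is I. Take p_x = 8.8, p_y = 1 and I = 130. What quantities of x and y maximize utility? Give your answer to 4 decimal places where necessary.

MU_x ∝ 3·x^(-2), MU_y ∝ 3·y^(-2), so MRS = (y/x)^(2) = p_x/p_y.
Hence y/x = (p_x/p_y)^(1/(2)), i.e. raised to the 0.5 power.
With the ratio pinned down, the budget gives x* = I/(p_x + p_y·(y/x)) and y* = (y/x)·x*.
Numerically y/x = 2.966479, so x* = 130/(8.8 + 1·2.966479) = 11.0483 and y* = 2.966479·11.0483 = 32.7747.

x* = 11.0483, y* = 32.7747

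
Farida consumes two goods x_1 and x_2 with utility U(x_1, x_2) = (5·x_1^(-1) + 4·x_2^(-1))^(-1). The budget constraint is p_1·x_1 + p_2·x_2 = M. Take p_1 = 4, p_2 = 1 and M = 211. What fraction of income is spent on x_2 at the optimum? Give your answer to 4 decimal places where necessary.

MU_x_1 ∝ 5·x_1^(-2), MU_x_2 ∝ 4·x_2^(-2), so MRS = (5/4)·(x_2/x_1)^(2) = p_1/p_2.
Hence x_2/x_1 = ((4/5)·p_1/p_2)^(1/(2)), i.e. raised to the 0.5 power.
With the ratio pinned down, the budget gives x_1* = M/(p_1 + p_2·(x_2/x_1)) and x_2* = (x_2/x_1)·x_1*.
Numerically x_2/x_1 = 1.788854, so x_1* = 211/(4 + 1·1.788854) = 36.4494 and x_2* = 1.788854·36.4494 = 65.2026.
Expenditure on x_2: 1·65.2026 = 65.2026; share = 0.309.

share on x_2 = 0.309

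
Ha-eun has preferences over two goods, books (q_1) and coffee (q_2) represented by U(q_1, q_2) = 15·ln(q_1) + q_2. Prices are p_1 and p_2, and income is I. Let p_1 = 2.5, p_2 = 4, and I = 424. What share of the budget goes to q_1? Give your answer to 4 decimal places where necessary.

share on q_1 = 0.1415

Set MRS = p_1/p_2: (15/q_1)/1 = p_1/p_2.
So q_1*(p_1,p_2) = 15·p_2/p_1, independent of income; and q_2* = (I − 15·p_2)/p_2.
At the given prices: q_1* = 15·4/2.5 = 24, and q_2* = 91.
Expenditure on q_1: 2.5·24 = 60; share = 0.1415.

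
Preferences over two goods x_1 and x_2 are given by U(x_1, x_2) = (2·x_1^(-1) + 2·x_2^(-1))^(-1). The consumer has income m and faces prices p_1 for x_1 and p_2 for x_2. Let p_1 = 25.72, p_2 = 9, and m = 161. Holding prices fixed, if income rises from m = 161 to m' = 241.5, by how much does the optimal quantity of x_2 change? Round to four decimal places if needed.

Δx_2* = 3.3245

MU_x_1 ∝ 2·x_1^(-2), MU_x_2 ∝ 2·x_2^(-2), so MRS = (x_2/x_1)^(2) = p_1/p_2.
Solve for the ratio: x_2/x_1 = [p_1/p_2]^(0.5).
With the ratio pinned down, the budget gives x_1* = m/(p_1 + p_2·(x_2/x_1)) and x_2* = (x_2/x_1)·x_1*.
Numerically x_2/x_1 = 1.690496, so x_1* = 161/(25.72 + 9·1.690496) = 3.9331 and x_2* = 1.690496·3.9331 = 6.6489.
At m' = 241.5: x_2* = 9.9734. Change: 9.9734 − 6.6489 = 3.3245.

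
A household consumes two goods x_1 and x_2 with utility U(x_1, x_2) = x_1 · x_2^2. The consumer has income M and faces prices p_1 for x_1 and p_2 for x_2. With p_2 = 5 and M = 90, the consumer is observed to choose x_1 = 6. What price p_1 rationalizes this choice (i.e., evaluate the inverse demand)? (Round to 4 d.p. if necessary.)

p_1 = 5

MU_x_1/MU_x_2 = (x_2)/(2·x_1); tangency sets this equal to p_1/p_2.
Rearranging, p_2·x_2 = 2·p_1·x_1. Substituting into the budget gives p_1·x_1·(1 + 2) = M.
Demand: x_1*(p_1,p_2,M) = 1/3·M/p_1 and x_2* = 2/3·M/p_2.
Set x_1* = 6 in the demand function and solve for p_1: p_1 = 5.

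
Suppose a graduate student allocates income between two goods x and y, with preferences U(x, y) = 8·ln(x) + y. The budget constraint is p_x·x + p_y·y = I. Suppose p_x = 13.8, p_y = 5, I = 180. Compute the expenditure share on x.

share on x = 0.2222

Set MRS = p_x/p_y: (8/x)/1 = p_x/p_y.
So x*(p_x,p_y) = 8·p_y/p_x, independent of income; and y* = (I − 8·p_y)/p_y.
At the given prices: x* = 8·5/13.8 = 2.8986, and y* = 28.
Expenditure on x: 13.8·2.8986 = 40; share = 0.2222.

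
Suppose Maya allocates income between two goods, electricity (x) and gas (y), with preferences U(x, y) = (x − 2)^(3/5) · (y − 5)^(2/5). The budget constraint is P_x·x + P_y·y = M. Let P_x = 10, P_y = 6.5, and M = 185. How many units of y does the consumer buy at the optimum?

y* = 13.1538

After buying the subsistence bundle (2, 5), a share 0.6 of the remaining income goes to x: x* = 2 + 0.6·(M − 2P_x − 5P_y)/P_x.
Discretionary income = 185 − 2·10 − 5·6.5 = 132.5; y* = 5 + 0.4·132.5/6.5 = 13.1538.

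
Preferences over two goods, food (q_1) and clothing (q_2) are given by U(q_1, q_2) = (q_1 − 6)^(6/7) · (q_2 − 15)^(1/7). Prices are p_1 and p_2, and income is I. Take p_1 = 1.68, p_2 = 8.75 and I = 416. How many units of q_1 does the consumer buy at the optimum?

q_1* = 146.1378

Discretionary income = 416 − 6·1.68 − 15·8.75 = 274.67; q_1* = 6 + 6/7·274.67/1.68 = 146.1378.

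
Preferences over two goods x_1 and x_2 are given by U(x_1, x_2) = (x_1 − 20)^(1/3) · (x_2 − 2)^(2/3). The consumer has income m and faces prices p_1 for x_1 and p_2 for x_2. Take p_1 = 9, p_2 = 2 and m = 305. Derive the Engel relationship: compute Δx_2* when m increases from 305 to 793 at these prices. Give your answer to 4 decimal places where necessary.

Δx_2* = 162.6667

This is Cobb-Douglas in (x_1−20, x_2−2): tangency gives 1/3·p_2·(x_2−2) = 2/3·p_1·(x_1−20).
Substituting into the budget: x_1* = 20 + 1/3·(m − 20·p_1 − 2·p_2)/p_1, and x_2* = 2 + 2/3·(…)/p_2.
Discretionary income = 305 − 20·9 − 2·2 = 121; x_2* = 2 + 2/3·121/2 = 42.3333.
At m' = 793: x_2* = 205. Change: 205 − 42.3333 = 162.6667.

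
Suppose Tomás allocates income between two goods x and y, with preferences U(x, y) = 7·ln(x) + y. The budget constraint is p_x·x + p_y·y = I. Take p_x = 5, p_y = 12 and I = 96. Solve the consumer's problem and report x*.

x* = 16.8

So x*(p_x,p_y) = 7·p_y/p_x, independent of income; and y* = (I − 7·p_y)/p_y.
At the given prices: x* = 7·12/5 = 16.8.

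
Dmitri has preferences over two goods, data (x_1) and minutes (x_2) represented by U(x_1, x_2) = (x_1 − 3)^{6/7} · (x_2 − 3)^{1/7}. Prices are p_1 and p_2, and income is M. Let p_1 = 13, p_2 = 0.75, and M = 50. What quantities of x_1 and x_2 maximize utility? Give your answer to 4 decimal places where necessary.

Let x_1' = x_1−3, x_2' = x_2−3. MRS = 6·x_2'/x_1' = p_1/p_2.
Substituting into the budget: x_1* = 3 + 6/7·(M − 3·p_1 − 3·p_2)/p_1, and x_2* = 3 + 1/7·(…)/p_2.
Discretionary income = 50 − 3·13 − 3·0.75 = 8.75; x_1* = 3 + 6/7·8.75/13 = 3.5769; x_2* = 3 + 1/7·8.75/0.75 = 4.6667.

x_1* = 3.5769, x_2* = 4.6667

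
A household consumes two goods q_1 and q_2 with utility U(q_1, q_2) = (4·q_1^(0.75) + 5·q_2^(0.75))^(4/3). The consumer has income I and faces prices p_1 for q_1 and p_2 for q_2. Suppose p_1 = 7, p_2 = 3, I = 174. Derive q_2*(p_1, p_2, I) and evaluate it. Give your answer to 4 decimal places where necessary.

q_2* = 56.1883

MU_q_1 ∝ 4·q_1^(-0.25), MU_q_2 ∝ 5·q_2^(-0.25), so MRS = (4/5)·(q_2/q_1)^(0.25) = p_1/p_2.
Solve for the ratio: q_2/q_1 = [(5/4)·p_1/p_2]^(4).
Substitute q_2 = (q_2/q_1)·q_1 into the budget: q_1* = I/(p_1 + p_2·(q_2/q_1)).
Numerically q_2/q_1 = 72.368104, so q_1* = 174/(7 + 3·72.368104) = 0.7764 and q_2* = 72.368104·0.7764 = 56.1883.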